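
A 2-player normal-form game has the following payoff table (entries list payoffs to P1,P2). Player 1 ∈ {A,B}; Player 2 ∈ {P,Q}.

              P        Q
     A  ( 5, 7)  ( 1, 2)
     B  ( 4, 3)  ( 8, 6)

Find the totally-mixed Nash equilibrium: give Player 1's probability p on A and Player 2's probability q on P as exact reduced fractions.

P1 mixes 3/8 on A; P2 mixes 7/8 on P

P1 indiff ⇒ q·5+(1-q)·1 = q·4+(1-q)·8 ⇒ q(1) = (1-q)(7) ⇒ q = 7/8
P2 indiff ⇒ p·7+(1-p)·3 = p·2+(1-p)·6 ⇒ p(5) = (1-p)(3) ⇒ p = 3/8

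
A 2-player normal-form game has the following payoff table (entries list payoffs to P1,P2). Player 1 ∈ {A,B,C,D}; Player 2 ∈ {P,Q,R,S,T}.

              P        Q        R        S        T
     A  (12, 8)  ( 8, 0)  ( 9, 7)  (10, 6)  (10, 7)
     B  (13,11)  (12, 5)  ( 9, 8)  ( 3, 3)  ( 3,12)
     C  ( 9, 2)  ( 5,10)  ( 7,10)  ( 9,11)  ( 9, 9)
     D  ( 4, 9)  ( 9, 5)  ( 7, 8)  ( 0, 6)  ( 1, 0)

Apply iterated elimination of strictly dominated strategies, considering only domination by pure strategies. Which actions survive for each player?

P1 drop C (A beats it: P:12>9 Q:8>5 R:9>7 S:10>9 T:10>9)
P1 drop D (B beats it: P:13>4 Q:12>9 R:9>7 S:3>0 T:3>1)
P2 drop Q (P beats it: A:8>0 B:11>5)
P2 drop R (P beats it: A:8>7 B:11>8)
P2 drop S (P beats it: A:8>6 B:11>3)
P1→{A,B} P2→{P,T}

Remaining: P1:{A,B} P2:{P,T}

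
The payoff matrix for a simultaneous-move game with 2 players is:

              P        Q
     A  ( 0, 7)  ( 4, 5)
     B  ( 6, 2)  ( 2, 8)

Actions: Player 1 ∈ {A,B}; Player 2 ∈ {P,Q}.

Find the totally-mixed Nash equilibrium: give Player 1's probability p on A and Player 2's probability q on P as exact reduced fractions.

(p,q) = (3/4, 1/4)

P1 indiff ⇒ q·0+(1-q)·4 = q·6+(1-q)·2 ⇒ q(-6) = (1-q)(-2) ⇒ q = 1/4
P2 indiff ⇒ p·7+(1-p)·2 = p·5+(1-p)·8 ⇒ p(2) = (1-p)(6) ⇒ p = 3/4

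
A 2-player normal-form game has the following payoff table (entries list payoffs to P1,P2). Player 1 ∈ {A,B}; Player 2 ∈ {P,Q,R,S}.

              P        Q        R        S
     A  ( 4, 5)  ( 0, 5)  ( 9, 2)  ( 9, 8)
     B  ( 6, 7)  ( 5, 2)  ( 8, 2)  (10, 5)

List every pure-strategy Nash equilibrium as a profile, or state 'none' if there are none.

Nash profiles: (B,P)

(A,P): not NE [P1→B gives 6>4; P2→S gives 8>5]
(A,Q): not NE [P1→B gives 5>0; P2→S gives 8>5]
(A,R): not NE [P2→S gives 8>2]
(A,S): not NE [P1→B gives 10>9]
(B,P): NE
(B,Q): not NE [P2→P gives 7>2]
(B,R): not NE [P1→A gives 9>8; P2→P gives 7>2]
(B,S): not NE [P2→P gives 7>5]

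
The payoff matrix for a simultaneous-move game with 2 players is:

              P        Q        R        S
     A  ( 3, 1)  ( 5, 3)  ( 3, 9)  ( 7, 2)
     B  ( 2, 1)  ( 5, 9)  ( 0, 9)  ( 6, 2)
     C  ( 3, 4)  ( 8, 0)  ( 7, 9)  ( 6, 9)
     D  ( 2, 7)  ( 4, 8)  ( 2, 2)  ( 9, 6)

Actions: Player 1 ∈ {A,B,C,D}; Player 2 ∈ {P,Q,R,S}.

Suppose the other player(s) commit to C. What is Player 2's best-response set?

argmax u_2 = {R,S}

u_2(P vs C) = 4
u_2(Q vs C) = 0
u_2(R vs C) = 9
u_2(S vs C) = 9
max payoff 9 at {R,S}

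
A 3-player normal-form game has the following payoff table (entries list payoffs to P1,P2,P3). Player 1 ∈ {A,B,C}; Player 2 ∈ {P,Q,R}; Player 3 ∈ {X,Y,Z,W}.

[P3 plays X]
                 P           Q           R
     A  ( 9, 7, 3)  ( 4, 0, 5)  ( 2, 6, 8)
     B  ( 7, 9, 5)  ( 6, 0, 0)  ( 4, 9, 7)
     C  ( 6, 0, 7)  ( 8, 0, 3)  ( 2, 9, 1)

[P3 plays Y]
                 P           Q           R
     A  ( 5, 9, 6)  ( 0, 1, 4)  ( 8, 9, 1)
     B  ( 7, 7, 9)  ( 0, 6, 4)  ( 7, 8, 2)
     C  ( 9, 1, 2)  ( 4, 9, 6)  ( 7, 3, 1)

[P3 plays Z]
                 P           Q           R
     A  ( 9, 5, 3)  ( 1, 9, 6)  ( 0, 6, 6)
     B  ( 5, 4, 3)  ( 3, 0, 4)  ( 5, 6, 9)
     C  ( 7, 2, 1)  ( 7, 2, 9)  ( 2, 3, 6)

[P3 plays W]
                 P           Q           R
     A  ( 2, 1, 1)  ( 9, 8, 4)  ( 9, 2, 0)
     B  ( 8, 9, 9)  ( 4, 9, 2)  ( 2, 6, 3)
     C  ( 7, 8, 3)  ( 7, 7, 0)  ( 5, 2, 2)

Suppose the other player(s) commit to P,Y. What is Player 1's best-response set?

u_1(A vs P,Y) = 5
u_1(B vs P,Y) = 7
u_1(C vs P,Y) = 9
max payoff 9 at {C}

BR_1 = {C}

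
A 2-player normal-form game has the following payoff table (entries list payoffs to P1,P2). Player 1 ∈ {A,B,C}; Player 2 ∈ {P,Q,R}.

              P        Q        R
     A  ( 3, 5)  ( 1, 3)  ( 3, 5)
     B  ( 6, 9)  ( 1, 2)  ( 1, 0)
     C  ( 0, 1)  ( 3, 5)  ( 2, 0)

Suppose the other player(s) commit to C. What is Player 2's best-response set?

u_2(P vs C) = 1
u_2(Q vs C) = 5
u_2(R vs C) = 0
max payoff 5 at {Q}

argmax u_2 = {Q}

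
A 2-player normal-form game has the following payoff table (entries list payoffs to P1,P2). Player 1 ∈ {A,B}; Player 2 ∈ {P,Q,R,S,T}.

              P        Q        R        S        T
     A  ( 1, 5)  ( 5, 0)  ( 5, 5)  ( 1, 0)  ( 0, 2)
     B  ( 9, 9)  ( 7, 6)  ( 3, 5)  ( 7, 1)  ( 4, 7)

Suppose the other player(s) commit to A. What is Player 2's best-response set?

u_2(P vs A) = 5
u_2(Q vs A) = 0
u_2(R vs A) = 5
u_2(S vs A) = 0
u_2(T vs A) = 2
max payoff 5 at {P,R}

argmax u_2 = {P,R}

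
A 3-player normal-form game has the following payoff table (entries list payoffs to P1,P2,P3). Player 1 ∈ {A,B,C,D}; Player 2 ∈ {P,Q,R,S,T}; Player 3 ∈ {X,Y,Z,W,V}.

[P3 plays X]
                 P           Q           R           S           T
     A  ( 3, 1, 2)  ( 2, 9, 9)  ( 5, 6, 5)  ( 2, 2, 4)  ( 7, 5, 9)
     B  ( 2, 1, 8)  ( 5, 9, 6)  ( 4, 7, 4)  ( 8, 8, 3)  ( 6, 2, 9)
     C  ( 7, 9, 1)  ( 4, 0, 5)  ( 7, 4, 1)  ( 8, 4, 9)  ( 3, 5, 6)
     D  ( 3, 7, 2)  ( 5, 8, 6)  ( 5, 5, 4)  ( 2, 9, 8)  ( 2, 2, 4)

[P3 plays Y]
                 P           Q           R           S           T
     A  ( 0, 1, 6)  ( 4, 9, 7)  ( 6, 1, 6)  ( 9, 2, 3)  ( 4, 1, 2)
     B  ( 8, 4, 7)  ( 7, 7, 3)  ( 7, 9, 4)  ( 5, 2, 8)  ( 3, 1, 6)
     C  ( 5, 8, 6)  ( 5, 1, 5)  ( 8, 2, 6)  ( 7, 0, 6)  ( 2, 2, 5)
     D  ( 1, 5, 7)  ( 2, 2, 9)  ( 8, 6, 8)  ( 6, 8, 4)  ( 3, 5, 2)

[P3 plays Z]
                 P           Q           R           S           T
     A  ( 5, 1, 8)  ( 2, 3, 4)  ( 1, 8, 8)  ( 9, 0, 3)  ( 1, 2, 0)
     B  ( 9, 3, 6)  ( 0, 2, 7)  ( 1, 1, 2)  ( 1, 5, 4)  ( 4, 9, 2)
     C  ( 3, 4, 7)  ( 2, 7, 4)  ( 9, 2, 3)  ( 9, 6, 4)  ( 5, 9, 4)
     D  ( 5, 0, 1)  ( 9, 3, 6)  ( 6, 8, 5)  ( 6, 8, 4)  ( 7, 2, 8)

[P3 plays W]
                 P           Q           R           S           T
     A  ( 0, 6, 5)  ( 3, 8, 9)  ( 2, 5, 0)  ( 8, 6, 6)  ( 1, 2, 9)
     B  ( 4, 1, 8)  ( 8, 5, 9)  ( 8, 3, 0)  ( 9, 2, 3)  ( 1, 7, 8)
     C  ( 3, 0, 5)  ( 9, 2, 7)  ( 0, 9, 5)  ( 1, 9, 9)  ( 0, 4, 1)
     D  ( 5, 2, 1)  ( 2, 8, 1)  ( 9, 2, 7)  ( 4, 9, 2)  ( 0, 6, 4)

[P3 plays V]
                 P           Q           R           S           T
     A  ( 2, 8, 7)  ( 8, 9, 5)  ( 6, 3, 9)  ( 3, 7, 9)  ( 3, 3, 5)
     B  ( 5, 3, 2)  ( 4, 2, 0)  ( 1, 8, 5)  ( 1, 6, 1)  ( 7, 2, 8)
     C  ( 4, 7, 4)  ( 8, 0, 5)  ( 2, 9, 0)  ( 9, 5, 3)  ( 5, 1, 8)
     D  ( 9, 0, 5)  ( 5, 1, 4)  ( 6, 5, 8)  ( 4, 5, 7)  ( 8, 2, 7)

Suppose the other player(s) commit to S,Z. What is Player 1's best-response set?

BR_1 = {A,C}

u_1(A vs S,Z) = 9
u_1(B vs S,Z) = 1
u_1(C vs S,Z) = 9
u_1(D vs S,Z) = 6
max payoff 9 at {A,C}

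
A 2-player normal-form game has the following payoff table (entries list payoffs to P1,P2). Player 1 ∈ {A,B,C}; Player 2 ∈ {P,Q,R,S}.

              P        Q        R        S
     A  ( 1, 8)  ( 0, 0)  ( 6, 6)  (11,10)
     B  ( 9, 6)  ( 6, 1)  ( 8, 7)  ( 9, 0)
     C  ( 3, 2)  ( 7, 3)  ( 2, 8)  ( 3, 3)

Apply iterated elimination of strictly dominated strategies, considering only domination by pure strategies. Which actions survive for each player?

P2 drop Q (R beats it: A:6>0 B:7>1 C:8>3)
P1 drop C (B beats it: P:9>3 R:8>2 S:9>3)
P1→{A,B} P2→{P,R,S}

IESDS → P1:{A,B} P2:{P,R,S}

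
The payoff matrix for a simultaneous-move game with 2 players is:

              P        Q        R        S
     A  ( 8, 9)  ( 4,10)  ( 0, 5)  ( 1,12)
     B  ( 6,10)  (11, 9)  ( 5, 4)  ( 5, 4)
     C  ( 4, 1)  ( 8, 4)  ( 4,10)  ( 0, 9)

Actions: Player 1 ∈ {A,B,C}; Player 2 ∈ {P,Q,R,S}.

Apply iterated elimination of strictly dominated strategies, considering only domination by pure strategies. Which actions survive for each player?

P1 drop C (B beats it: P:6>4 Q:11>8 R:5>4 S:5>0)
P2 drop R (P beats it: A:9>5 B:10>4)
P1→{A,B} P2→{P,Q,S}

Survivors P1:{A,B} P2:{P,Q,S}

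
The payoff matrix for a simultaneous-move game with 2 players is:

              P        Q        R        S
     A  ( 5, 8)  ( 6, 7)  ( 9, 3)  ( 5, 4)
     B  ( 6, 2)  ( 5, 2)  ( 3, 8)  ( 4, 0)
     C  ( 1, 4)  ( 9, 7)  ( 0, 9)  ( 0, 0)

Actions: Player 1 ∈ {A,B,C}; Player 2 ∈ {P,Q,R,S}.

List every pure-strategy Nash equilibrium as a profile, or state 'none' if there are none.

(A,P): not NE [P1→B gives 6>5]
(A,Q): not NE [P1→C gives 9>6; P2→P gives 8>7]
(A,R): not NE [P2→P gives 8>3]
(A,S): not NE [P2→P gives 8>4]
(B,P): not NE [P2→R gives 8>2]
(B,Q): not NE [P1→C gives 9>5; P2→R gives 8>2]
(B,R): not NE [P1→A gives 9>3]
(B,S): not NE [P1→A gives 5>4; P2→R gives 8>0]
(C,P): not NE [P1→B gives 6>1; P2→R gives 9>4]
(C,Q): not NE [P2→R gives 9>7]
(C,R): not NE [P1→A gives 9>0]
(C,S): not NE [P1→A gives 5>0; P2→R gives 9>0]

Equilibria: none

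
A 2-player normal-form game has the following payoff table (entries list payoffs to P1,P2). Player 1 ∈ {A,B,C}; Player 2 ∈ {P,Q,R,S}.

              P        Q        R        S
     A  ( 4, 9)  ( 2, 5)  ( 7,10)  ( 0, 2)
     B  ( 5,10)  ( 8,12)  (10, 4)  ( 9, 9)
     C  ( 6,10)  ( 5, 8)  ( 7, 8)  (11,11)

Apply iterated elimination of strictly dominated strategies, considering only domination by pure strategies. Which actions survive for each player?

IESDS → P1:{B,C} P2:{P,Q,S}

P1 drop A (B beats it: P:5>4 Q:8>2 R:10>7 S:9>0)
P2 drop R (P beats it: B:10>4 C:10>8)
P1→{B,C} P2→{P,Q,S}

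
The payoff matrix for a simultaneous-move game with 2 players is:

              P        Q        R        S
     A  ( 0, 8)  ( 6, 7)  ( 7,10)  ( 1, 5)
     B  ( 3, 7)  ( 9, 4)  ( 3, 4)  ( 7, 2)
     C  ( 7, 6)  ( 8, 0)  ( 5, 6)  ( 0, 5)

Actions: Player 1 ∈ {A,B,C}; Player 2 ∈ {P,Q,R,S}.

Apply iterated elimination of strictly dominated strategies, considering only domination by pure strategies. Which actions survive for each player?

IESDS → P1:{A,C} P2:{P,R}

P2 drop Q (P beats it: A:8>7 B:7>4 C:6>0)
P2 drop S (P beats it: A:8>5 B:7>2 C:6>5)
P1 drop B (C beats it: P:7>3 R:5>3)
P1→{A,C} P2→{P,R}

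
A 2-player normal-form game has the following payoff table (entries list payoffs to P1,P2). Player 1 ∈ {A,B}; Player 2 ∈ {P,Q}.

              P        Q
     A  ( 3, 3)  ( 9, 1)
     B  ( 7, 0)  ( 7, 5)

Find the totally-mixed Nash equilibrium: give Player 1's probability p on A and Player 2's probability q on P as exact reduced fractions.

P1 indiff ⇒ q·3+(1-q)·9 = q·7+(1-q)·7 ⇒ q(-4) = (1-q)(-2) ⇒ q = 1/3
P2 indiff ⇒ p·3+(1-p)·0 = p·1+(1-p)·5 ⇒ p(2) = (1-p)(5) ⇒ p = 5/7

(p,q) = (5/7, 1/3)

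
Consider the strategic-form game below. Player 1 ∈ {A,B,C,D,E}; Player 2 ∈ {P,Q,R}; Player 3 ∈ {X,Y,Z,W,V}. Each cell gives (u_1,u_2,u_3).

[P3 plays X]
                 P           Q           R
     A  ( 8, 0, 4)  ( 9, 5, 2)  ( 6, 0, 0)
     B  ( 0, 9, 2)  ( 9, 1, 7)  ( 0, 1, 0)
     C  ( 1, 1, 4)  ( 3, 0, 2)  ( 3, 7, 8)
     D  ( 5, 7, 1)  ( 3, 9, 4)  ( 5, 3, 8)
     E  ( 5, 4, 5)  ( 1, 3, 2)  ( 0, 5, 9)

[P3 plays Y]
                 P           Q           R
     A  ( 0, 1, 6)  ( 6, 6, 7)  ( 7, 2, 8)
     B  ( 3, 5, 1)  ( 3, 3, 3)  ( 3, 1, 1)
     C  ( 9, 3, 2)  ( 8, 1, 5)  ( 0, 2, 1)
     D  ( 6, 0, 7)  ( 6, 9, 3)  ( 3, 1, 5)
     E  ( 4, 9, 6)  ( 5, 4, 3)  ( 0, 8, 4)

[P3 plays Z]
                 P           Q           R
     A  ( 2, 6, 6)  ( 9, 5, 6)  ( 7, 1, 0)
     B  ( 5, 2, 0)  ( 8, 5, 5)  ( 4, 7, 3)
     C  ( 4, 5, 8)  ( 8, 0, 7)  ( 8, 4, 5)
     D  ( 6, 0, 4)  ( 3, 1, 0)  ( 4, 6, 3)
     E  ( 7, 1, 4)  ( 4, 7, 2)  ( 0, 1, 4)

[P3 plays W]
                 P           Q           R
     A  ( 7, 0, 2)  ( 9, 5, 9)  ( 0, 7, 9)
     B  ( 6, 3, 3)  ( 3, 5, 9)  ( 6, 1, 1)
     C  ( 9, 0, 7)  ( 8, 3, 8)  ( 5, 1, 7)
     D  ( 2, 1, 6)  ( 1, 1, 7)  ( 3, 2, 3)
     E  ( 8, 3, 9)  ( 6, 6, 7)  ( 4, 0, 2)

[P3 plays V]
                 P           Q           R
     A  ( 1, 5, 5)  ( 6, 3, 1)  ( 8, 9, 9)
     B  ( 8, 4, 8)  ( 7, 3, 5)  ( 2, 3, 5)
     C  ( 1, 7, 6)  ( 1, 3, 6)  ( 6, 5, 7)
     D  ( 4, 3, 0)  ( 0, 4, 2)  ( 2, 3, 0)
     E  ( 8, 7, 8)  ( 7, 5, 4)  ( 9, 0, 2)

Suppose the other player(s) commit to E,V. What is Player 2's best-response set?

u_2(P vs E,V) = 7
u_2(Q vs E,V) = 5
u_2(R vs E,V) = 0
max payoff 7 at {P}

argmax u_2 = {P}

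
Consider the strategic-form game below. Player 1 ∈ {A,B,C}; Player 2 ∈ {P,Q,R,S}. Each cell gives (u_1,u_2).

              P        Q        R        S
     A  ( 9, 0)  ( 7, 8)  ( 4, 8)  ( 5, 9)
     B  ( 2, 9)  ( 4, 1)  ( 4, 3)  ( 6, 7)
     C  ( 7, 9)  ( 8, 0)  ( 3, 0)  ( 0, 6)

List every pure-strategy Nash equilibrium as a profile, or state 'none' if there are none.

PSNE: ∅

(A,P): not NE [P2→S gives 9>0]
(A,Q): not NE [P1→C gives 8>7; P2→S gives 9>8]
(A,R): not NE [P2→S gives 9>8]
(A,S): not NE [P1→B gives 6>5]
(B,P): not NE [P1→A gives 9>2]
(B,Q): not NE [P1→C gives 8>4; P2→P gives 9>1]
(B,R): not NE [P2→P gives 9>3]
(B,S): not NE [P2→P gives 9>7]
(C,P): not NE [P1→A gives 9>7]
(C,Q): not NE [P2→P gives 9>0]
(C,R): not NE [P1→B gives 4>3; P2→P gives 9>0]
(C,S): not NE [P1→B gives 6>0; P2→P gives 9>6]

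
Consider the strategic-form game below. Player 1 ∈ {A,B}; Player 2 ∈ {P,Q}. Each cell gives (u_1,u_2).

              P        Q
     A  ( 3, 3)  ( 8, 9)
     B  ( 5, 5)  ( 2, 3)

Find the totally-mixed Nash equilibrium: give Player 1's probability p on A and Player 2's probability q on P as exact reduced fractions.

P1 indiff ⇒ q·3+(1-q)·8 = q·5+(1-q)·2 ⇒ q(-2) = (1-q)(-6) ⇒ q = 3/4
P2 indiff ⇒ p·3+(1-p)·5 = p·9+(1-p)·3 ⇒ p(-6) = (1-p)(-2) ⇒ p = 1/4

p=1/4, q=3/4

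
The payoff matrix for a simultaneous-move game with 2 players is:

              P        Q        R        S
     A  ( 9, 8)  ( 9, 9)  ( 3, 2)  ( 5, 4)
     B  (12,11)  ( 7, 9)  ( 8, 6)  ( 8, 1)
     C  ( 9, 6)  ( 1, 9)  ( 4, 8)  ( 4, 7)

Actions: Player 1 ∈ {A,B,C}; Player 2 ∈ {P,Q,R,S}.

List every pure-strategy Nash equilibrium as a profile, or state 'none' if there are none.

(A,P): not NE [P1→B gives 12>9; P2→Q gives 9>8]
(A,Q): NE
(A,R): not NE [P1→B gives 8>3; P2→Q gives 9>2]
(A,S): not NE [P1→B gives 8>5; P2→Q gives 9>4]
(B,P): NE
(B,Q): not NE [P1→A gives 9>7; P2→P gives 11>9]
(B,R): not NE [P2→P gives 11>6]
(B,S): not NE [P2→P gives 11>1]
(C,P): not NE [P1→B gives 12>9; P2→Q gives 9>6]
(C,Q): not NE [P1→A gives 9>1]
(C,R): not NE [P1→B gives 8>4; P2→Q gives 9>8]
(C,S): not NE [P1→B gives 8>4; P2→Q gives 9>7]

PSNE = {(A,Q), (B,P)}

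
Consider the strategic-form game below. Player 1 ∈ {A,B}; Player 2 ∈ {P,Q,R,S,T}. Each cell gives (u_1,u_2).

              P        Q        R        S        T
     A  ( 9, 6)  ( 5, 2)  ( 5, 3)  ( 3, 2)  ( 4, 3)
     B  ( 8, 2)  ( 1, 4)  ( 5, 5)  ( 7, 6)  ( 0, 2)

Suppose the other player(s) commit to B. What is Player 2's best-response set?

u_2(P vs B) = 2
u_2(Q vs B) = 4
u_2(R vs B) = 5
u_2(S vs B) = 6
u_2(T vs B) = 2
max payoff 6 at {S}

P2 best: {S}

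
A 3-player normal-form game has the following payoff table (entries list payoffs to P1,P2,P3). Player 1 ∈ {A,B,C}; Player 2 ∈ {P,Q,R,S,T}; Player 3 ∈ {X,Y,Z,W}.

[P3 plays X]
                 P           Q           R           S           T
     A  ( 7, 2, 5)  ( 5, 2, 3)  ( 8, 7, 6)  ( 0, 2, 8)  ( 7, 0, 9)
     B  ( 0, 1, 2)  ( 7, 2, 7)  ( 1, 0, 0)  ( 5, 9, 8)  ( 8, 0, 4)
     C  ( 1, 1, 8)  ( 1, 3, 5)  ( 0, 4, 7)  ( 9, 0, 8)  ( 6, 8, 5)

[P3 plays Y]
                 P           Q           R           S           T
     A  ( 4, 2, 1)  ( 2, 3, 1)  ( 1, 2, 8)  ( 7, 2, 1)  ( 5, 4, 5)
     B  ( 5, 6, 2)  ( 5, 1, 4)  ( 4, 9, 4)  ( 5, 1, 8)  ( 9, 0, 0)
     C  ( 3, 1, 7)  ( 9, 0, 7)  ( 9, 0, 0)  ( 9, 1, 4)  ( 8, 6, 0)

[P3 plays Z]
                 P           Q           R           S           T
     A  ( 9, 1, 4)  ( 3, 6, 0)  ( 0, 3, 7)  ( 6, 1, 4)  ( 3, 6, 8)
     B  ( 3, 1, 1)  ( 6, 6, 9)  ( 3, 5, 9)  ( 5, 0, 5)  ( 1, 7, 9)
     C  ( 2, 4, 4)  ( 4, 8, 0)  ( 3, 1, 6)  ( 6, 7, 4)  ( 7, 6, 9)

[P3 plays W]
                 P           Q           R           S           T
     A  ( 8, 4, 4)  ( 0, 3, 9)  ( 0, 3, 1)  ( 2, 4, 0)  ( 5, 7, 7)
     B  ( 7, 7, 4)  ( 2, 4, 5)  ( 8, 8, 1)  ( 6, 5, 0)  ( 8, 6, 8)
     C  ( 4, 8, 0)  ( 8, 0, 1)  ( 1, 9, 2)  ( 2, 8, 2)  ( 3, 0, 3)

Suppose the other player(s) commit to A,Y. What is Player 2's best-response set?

u_2(P vs A,Y) = 2
u_2(Q vs A,Y) = 3
u_2(R vs A,Y) = 2
u_2(S vs A,Y) = 2
u_2(T vs A,Y) = 4
max payoff 4 at {T}

argmax u_2 = {T}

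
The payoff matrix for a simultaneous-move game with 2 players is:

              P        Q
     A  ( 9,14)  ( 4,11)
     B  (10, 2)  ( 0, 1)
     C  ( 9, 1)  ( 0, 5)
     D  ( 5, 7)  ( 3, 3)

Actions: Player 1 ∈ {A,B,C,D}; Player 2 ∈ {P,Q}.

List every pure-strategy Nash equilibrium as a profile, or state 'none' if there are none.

PSNE = {(B,P)}

(A,P): not NE [P1→B gives 10>9]
(A,Q): not NE [P2→P gives 14>11]
(B,P): NE
(B,Q): not NE [P1→A gives 4>0; P2→P gives 2>1]
(C,P): not NE [P1→B gives 10>9; P2→Q gives 5>1]
(C,Q): not NE [P1→A gives 4>0]
(D,P): not NE [P1→B gives 10>5]
(D,Q): not NE [P1→A gives 4>3; P2→P gives 7>3]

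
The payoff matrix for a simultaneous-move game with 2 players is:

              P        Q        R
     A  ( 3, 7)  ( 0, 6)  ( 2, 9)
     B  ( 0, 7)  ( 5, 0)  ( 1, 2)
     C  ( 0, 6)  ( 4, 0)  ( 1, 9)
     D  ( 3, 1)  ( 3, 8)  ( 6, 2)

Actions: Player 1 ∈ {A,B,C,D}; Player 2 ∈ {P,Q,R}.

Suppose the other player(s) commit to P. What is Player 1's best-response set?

P1 best: {A,D}

u_1(A vs P) = 3
u_1(B vs P) = 0
u_1(C vs P) = 0
u_1(D vs P) = 3
max payoff 3 at {A,D}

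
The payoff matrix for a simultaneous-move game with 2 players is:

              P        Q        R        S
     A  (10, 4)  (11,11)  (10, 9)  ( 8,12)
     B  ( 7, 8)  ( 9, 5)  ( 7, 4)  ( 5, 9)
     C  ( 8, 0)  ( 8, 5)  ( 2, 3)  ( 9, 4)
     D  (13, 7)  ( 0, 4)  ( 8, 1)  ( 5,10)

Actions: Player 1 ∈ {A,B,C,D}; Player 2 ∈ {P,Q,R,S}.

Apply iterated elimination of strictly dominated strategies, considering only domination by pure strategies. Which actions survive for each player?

P1 drop B (A beats it: P:10>7 Q:11>9 R:10>7 S:8>5)
P2 drop P (S beats it: A:12>4 C:4>0 D:10>7)
P1 drop D (A beats it: Q:11>0 R:10>8 S:8>5)
P2 drop R (Q beats it: A:11>9 C:5>3)
P1→{A,C} P2→{Q,S}

Survivors P1:{A,C} P2:{Q,S}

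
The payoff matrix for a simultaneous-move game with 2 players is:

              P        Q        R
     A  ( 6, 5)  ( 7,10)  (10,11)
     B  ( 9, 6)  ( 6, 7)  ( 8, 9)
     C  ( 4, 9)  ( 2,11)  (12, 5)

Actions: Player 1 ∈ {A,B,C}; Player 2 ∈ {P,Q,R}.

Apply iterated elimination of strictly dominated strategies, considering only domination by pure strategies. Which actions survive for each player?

P2 drop P (Q beats it: A:10>5 B:7>6 C:11>9)
P1 drop B (A beats it: Q:7>6 R:10>8)
P1→{A,C} P2→{Q,R}

Survivors P1:{A,C} P2:{Q,R}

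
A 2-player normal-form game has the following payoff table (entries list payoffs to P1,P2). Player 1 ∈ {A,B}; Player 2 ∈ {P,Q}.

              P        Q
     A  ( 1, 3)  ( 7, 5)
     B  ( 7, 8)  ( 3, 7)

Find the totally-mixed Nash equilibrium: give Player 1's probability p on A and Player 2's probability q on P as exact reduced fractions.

P1 indiff ⇒ q·1+(1-q)·7 = q·7+(1-q)·3 ⇒ q(-6) = (1-q)(-4) ⇒ q = 2/5
P2 indiff ⇒ p·3+(1-p)·8 = p·5+(1-p)·7 ⇒ p(-2) = (1-p)(-1) ⇒ p = 1/3

P1 mixes 1/3 on A; P2 mixes 2/5 on P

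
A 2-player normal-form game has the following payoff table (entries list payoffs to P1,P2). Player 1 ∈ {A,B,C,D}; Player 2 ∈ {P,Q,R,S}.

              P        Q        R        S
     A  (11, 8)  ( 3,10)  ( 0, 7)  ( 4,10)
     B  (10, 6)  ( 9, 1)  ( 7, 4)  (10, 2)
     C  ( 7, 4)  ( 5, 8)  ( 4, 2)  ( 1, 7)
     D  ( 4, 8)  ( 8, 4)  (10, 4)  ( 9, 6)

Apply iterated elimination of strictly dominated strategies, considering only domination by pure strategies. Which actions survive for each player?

IESDS → P1:{A,B} P2:{P,Q,S}

P1 drop C (B beats it: P:10>7 Q:9>5 R:7>4 S:10>1)
P2 drop R (P beats it: A:8>7 B:6>4 D:8>4)
P1 drop D (B beats it: P:10>4 Q:9>8 S:10>9)
P1→{A,B} P2→{P,Q,S}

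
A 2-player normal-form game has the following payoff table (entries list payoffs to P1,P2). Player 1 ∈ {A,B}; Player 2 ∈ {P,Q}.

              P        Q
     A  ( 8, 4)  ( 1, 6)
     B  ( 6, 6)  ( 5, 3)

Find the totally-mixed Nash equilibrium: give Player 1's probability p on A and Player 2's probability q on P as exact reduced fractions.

P1 indiff ⇒ q·8+(1-q)·1 = q·6+(1-q)·5 ⇒ q(2) = (1-q)(4) ⇒ q = 2/3
P2 indiff ⇒ p·4+(1-p)·6 = p·6+(1-p)·3 ⇒ p(-2) = (1-p)(-3) ⇒ p = 3/5

P1 mixes 3/5 on A; P2 mixes 2/3 on P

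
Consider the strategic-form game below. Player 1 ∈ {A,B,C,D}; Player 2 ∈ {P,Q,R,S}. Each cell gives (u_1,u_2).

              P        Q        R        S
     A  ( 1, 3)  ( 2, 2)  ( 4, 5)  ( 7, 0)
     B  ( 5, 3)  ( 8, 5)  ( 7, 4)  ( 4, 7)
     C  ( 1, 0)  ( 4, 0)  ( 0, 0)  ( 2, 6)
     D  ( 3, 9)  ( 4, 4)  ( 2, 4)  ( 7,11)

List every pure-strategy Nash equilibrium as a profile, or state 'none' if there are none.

(A,P): not NE [P1→B gives 5>1; P2→R gives 5>3]
(A,Q): not NE [P1→B gives 8>2; P2→R gives 5>2]
(A,R): not NE [P1→B gives 7>4]
(A,S): not NE [P2→R gives 5>0]
(B,P): not NE [P2→S gives 7>3]
(B,Q): not NE [P2→S gives 7>5]
(B,R): not NE [P2→S gives 7>4]
(B,S): not NE [P1→D gives 7>4]
(C,P): not NE [P1→B gives 5>1; P2→S gives 6>0]
(C,Q): not NE [P1→B gives 8>4; P2→S gives 6>0]
(C,R): not NE [P1→B gives 7>0; P2→S gives 6>0]
(C,S): not NE [P1→D gives 7>2]
(D,P): not NE [P1→B gives 5>3; P2→S gives 11>9]
(D,Q): not NE [P1→B gives 8>4; P2→S gives 11>4]
(D,R): not NE [P1→B gives 7>2; P2→S gives 11>4]
(D,S): NE

PSNE = {(D,S)}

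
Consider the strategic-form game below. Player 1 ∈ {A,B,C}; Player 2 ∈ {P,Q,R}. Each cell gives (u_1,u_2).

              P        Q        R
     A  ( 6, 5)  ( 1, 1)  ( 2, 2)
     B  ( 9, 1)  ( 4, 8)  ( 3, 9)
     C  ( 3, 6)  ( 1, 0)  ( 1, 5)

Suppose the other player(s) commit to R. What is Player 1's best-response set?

argmax u_1 = {B}

u_1(A vs R) = 2
u_1(B vs R) = 3
u_1(C vs R) = 1
max payoff 3 at {B}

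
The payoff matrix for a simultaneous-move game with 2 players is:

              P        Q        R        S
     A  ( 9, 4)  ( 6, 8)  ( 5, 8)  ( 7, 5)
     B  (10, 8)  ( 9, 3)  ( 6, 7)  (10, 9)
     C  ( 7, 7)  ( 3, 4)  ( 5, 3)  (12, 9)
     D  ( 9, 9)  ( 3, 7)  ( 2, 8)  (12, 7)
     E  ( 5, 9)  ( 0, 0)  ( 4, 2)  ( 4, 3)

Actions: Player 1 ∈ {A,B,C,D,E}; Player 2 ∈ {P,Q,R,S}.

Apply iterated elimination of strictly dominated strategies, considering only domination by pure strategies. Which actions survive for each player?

P1 drop A (B beats it: P:10>9 Q:9>6 R:6>5 S:10>7)
P1 drop E (B beats it: P:10>5 Q:9>0 R:6>4 S:10>4)
P2 drop Q (P beats it: B:8>3 C:7>4 D:9>7)
P2 drop R (P beats it: B:8>7 C:7>3 D:9>8)
P1→{B,C,D} P2→{P,S}

Remaining: P1:{B,C,D} P2:{P,S}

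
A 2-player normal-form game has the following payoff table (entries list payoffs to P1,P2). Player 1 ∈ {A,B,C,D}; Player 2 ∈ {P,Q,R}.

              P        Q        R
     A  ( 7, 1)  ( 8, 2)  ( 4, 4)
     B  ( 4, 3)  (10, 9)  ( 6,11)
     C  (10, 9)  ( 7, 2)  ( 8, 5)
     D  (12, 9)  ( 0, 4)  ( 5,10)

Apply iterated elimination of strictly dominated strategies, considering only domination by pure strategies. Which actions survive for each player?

Survivors P1:{C,D} P2:{P,R}

P2 drop Q (R beats it: A:4>2 B:11>9 C:5>2 D:10>4)
P1 drop A (C beats it: P:10>7 R:8>4)
P1 drop B (C beats it: P:10>4 R:8>6)
P1→{C,D} P2→{P,R}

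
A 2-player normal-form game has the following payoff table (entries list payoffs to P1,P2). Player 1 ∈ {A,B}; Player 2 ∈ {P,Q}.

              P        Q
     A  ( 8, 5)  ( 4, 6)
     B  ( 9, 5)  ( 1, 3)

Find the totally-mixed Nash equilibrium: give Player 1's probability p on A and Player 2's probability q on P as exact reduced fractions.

p=2/3, q=3/4

P1 indiff ⇒ q·8+(1-q)·4 = q·9+(1-q)·1 ⇒ q(-1) = (1-q)(-3) ⇒ q = 3/4
P2 indiff ⇒ p·5+(1-p)·5 = p·6+(1-p)·3 ⇒ p(-1) = (1-p)(-2) ⇒ p = 2/3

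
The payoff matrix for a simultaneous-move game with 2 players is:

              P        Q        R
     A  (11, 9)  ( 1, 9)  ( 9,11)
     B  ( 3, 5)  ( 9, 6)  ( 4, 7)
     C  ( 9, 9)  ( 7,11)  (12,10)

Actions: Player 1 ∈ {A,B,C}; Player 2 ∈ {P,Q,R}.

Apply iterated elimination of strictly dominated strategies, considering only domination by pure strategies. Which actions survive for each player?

P2 drop P (R beats it: A:11>9 B:7>5 C:10>9)
P1 drop A (C beats it: Q:7>1 R:12>9)
P1→{B,C} P2→{Q,R}

IESDS → P1:{B,C} P2:{Q,R}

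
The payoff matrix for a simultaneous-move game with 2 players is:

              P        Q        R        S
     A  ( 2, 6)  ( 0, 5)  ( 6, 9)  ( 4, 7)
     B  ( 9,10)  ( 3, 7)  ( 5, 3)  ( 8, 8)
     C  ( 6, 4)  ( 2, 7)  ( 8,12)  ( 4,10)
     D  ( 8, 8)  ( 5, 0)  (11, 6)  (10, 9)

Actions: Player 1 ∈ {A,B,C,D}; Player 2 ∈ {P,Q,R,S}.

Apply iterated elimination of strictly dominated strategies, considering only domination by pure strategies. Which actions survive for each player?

P1 drop A (D beats it: P:8>2 Q:5>0 R:11>6 S:10>4)
P1 drop C (D beats it: P:8>6 Q:5>2 R:11>8 S:10>4)
P2 drop Q (P beats it: B:10>7 D:8>0)
P2 drop R (P beats it: B:10>3 D:8>6)
P1→{B,D} P2→{P,S}

Remaining: P1:{B,D} P2:{P,S}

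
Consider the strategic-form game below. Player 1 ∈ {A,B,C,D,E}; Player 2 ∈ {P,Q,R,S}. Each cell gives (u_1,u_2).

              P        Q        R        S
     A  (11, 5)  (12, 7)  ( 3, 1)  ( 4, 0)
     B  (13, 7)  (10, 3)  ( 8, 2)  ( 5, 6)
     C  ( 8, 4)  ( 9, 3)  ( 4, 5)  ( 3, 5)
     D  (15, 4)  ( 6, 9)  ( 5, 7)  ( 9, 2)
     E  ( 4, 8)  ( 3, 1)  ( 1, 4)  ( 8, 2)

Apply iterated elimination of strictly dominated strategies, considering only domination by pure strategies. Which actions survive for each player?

Survivors P1:{A,B,D} P2:{P,Q}

P1 drop C (B beats it: P:13>8 Q:10>9 R:8>4 S:5>3)
P1 drop E (D beats it: P:15>4 Q:6>3 R:5>1 S:9>8)
P2 drop R (Q beats it: A:7>1 B:3>2 D:9>7)
P2 drop S (P beats it: A:5>0 B:7>6 D:4>2)
P1→{A,B,D} P2→{P,Q}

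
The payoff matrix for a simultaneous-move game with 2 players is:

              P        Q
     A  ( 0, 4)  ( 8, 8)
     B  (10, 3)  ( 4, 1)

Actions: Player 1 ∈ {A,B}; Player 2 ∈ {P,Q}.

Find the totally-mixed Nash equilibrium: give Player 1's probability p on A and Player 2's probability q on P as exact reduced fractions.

P1 indiff ⇒ q·0+(1-q)·8 = q·10+(1-q)·4 ⇒ q(-10) = (1-q)(-4) ⇒ q = 2/7
P2 indiff ⇒ p·4+(1-p)·3 = p·8+(1-p)·1 ⇒ p(-4) = (1-p)(-2) ⇒ p = 1/3

(p,q) = (1/3, 2/7)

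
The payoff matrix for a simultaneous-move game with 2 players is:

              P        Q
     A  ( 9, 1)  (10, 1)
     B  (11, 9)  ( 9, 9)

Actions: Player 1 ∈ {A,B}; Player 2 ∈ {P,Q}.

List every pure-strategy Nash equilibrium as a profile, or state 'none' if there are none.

(A,P): not NE [P1→B gives 11>9]
(A,Q): NE
(B,P): NE
(B,Q): not NE [P1→A gives 10>9]

PSNE = {(A,Q), (B,P)}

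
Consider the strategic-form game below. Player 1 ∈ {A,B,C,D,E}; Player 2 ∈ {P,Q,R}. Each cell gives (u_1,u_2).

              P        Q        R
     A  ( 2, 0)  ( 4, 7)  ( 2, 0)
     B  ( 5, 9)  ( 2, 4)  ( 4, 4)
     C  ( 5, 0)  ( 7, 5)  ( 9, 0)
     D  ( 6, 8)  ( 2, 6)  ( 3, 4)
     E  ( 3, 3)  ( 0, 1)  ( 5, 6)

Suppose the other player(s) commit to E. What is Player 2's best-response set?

argmax u_2 = {R}

u_2(P vs E) = 3
u_2(Q vs E) = 1
u_2(R vs E) = 6
max payoff 6 at {R}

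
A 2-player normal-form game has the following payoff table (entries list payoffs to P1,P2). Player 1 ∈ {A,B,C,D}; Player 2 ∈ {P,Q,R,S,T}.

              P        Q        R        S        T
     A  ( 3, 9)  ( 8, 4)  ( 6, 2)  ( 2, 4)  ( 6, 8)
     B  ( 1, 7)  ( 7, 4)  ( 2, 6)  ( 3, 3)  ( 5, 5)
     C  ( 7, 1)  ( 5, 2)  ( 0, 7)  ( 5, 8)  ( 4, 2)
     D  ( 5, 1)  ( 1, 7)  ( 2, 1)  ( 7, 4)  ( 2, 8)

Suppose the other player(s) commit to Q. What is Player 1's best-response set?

u_1(A vs Q) = 8
u_1(B vs Q) = 7
u_1(C vs Q) = 5
u_1(D vs Q) = 1
max payoff 8 at {A}

BR_1 = {A}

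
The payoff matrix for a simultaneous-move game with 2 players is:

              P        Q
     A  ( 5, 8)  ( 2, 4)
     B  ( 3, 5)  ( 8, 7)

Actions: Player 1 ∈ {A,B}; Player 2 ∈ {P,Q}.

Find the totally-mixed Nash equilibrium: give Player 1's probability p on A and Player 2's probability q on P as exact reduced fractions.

P1 indiff ⇒ q·5+(1-q)·2 = q·3+(1-q)·8 ⇒ q(2) = (1-q)(6) ⇒ q = 3/4
P2 indiff ⇒ p·8+(1-p)·5 = p·4+(1-p)·7 ⇒ p(4) = (1-p)(2) ⇒ p = 1/3

P1 mixes 1/3 on A; P2 mixes 3/4 on P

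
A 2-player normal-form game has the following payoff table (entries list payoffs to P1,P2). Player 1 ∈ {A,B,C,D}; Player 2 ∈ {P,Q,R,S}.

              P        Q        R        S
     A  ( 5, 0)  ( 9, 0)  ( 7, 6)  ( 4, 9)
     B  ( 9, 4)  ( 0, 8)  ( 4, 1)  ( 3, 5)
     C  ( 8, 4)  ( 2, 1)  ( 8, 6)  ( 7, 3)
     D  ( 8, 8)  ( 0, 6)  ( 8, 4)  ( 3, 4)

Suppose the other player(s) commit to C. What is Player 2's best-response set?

argmax u_2 = {R}

u_2(P vs C) = 4
u_2(Q vs C) = 1
u_2(R vs C) = 6
u_2(S vs C) = 3
max payoff 6 at {R}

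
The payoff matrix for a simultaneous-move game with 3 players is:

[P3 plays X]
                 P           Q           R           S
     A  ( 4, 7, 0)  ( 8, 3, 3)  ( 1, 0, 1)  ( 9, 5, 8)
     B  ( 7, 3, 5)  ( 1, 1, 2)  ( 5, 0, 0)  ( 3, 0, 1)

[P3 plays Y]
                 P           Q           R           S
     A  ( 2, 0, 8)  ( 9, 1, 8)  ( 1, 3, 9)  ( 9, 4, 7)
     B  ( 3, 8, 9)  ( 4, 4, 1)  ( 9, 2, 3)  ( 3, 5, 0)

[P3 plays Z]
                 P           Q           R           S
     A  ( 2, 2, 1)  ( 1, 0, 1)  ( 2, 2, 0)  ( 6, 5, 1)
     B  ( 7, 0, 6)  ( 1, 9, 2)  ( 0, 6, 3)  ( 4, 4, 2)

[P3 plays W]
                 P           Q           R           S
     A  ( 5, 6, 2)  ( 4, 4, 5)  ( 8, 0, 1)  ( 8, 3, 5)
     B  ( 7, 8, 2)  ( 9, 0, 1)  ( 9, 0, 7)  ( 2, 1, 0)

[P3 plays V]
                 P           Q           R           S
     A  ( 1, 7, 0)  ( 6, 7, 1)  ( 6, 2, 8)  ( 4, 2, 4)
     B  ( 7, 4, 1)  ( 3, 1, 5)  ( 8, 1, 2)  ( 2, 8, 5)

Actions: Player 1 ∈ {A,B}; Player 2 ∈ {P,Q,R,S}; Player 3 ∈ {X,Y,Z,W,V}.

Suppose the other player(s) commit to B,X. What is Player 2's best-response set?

P2 best: {P}

u_2(P vs B,X) = 3
u_2(Q vs B,X) = 1
u_2(R vs B,X) = 0
u_2(S vs B,X) = 0
max payoff 3 at {P}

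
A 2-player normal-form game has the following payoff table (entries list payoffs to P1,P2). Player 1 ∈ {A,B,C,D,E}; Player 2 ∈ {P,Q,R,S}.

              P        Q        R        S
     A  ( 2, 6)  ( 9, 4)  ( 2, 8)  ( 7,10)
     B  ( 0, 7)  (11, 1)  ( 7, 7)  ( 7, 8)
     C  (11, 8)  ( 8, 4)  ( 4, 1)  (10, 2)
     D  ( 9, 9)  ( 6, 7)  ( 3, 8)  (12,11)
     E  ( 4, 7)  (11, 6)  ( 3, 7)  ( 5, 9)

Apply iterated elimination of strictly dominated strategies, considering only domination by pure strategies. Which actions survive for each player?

P2 drop Q (P beats it: A:6>4 B:7>1 C:8>4 D:9>7 E:7>6)
P1 drop A (C beats it: P:11>2 R:4>2 S:10>7)
P1 drop E (C beats it: P:11>4 R:4>3 S:10>5)
P2 drop R (S beats it: B:8>7 C:2>1 D:11>8)
P1 drop B (C beats it: P:11>0 S:10>7)
P1→{C,D} P2→{P,S}

Survivors P1:{C,D} P2:{P,S}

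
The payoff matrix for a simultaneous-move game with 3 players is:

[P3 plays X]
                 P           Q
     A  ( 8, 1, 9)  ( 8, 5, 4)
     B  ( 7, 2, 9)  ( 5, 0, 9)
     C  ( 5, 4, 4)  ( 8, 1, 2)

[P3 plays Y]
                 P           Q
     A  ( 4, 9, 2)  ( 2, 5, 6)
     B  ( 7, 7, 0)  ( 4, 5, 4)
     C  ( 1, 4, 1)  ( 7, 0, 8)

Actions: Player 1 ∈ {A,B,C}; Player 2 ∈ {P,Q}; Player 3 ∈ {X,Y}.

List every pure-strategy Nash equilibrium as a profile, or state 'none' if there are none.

(A,P,X): not NE [P2→Q gives 5>1]
(A,P,Y): not NE [P1→B gives 7>4; P3→X gives 9>2]
(A,Q,X): not NE [P3→Y gives 6>4]
(A,Q,Y): not NE [P1→C gives 7>2; P2→P gives 9>5]
(B,P,X): not NE [P1→A gives 8>7]
(B,P,Y): not NE [P3→X gives 9>0]
(B,Q,X): not NE [P1→C gives 8>5; P2→P gives 2>0]
(B,Q,Y): not NE [P1→C gives 7>4; P2→P gives 7>5; P3→X gives 9>4]
(C,P,X): not NE [P1→A gives 8>5]
(C,P,Y): not NE [P1→B gives 7>1; P3→X gives 4>1]
(C,Q,X): not NE [P2→P gives 4>1; P3→Y gives 8>2]
(C,Q,Y): not NE [P2→P gives 4>0]

PSNE: ∅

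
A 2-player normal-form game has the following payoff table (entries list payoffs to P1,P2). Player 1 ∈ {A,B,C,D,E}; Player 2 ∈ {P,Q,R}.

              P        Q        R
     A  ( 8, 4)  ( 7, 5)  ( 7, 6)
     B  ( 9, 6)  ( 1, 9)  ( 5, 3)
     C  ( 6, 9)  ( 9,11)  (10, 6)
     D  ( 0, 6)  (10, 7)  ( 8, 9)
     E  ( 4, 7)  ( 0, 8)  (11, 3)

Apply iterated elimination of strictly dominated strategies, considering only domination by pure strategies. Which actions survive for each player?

P2 drop P (Q beats it: A:5>4 B:9>6 C:11>9 D:7>6 E:8>7)
P1 drop A (C beats it: Q:9>7 R:10>7)
P1 drop B (C beats it: Q:9>1 R:10>5)
P1→{C,D,E} P2→{Q,R}

Survivors P1:{C,D,E} P2:{Q,R}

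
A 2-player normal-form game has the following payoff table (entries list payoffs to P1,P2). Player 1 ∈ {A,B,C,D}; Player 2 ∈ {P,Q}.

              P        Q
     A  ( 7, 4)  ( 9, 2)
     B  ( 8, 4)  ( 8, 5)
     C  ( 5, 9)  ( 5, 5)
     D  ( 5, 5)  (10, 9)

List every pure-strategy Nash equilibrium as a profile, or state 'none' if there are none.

(A,P): not NE [P1→B gives 8>7]
(A,Q): not NE [P1→D gives 10>9; P2→P gives 4>2]
(B,P): not NE [P2→Q gives 5>4]
(B,Q): not NE [P1→D gives 10>8]
(C,P): not NE [P1→B gives 8>5]
(C,Q): not NE [P1→D gives 10>5; P2→P gives 9>5]
(D,P): not NE [P1→B gives 8>5; P2→Q gives 9>5]
(D,Q): NE

NE set: (D,Q)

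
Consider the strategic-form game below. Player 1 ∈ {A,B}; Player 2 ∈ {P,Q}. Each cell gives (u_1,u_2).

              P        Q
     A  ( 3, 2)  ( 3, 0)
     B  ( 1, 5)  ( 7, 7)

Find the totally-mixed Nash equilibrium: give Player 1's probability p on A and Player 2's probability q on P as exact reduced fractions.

p=1/2, q=2/3

P1 indiff ⇒ q·3+(1-q)·3 = q·1+(1-q)·7 ⇒ q(2) = (1-q)(4) ⇒ q = 2/3
P2 indiff ⇒ p·2+(1-p)·5 = p·0+(1-p)·7 ⇒ p(2) = (1-p)(2) ⇒ p = 1/2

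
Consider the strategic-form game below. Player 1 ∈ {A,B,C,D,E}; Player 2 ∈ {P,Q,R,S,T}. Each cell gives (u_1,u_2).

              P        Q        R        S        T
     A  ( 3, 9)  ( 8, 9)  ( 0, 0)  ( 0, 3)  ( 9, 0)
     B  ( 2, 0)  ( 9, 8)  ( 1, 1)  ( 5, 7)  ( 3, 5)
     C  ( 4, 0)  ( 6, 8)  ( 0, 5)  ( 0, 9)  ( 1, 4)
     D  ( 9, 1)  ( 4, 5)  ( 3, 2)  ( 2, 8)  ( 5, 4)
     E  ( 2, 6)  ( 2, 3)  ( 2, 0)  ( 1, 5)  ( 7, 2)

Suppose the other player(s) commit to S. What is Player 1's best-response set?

u_1(A vs S) = 0
u_1(B vs S) = 5
u_1(C vs S) = 0
u_1(D vs S) = 2
u_1(E vs S) = 1
max payoff 5 at {B}

P1 best: {B}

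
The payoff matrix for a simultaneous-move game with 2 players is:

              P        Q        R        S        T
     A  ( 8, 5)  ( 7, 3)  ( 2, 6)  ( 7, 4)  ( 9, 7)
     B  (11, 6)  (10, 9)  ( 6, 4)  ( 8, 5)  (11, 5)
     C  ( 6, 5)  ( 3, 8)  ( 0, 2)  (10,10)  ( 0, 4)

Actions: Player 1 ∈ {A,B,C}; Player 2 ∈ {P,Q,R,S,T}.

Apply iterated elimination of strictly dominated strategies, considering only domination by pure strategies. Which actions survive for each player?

Remaining: P1:{B,C} P2:{Q,S}

P1 drop A (B beats it: P:11>8 Q:10>7 R:6>2 S:8>7 T:11>9)
P2 drop P (Q beats it: B:9>6 C:8>5)
P2 drop R (Q beats it: B:9>4 C:8>2)
P2 drop T (Q beats it: B:9>5 C:8>4)
P1→{B,C} P2→{Q,S}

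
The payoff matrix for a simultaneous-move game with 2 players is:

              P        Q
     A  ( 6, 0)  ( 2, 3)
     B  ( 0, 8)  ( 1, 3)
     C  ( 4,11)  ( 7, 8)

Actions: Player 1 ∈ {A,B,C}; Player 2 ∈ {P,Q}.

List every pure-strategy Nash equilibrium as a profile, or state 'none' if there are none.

(A,P): not NE [P2→Q gives 3>0]
(A,Q): not NE [P1→C gives 7>2]
(B,P): not NE [P1→A gives 6>0]
(B,Q): not NE [P1→C gives 7>1; P2→P gives 8>3]
(C,P): not NE [P1→A gives 6>4]
(C,Q): not NE [P2→P gives 11>8]

PSNE: ∅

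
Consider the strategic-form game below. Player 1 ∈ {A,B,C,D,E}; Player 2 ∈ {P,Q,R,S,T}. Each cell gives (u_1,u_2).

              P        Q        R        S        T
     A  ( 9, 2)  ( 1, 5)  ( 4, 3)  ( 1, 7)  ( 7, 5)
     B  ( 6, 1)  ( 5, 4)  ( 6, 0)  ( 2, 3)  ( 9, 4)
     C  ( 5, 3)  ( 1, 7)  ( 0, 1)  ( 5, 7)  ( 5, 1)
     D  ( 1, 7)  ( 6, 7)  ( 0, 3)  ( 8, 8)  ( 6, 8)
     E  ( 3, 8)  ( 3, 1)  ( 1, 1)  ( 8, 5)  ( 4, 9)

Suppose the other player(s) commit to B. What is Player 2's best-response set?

u_2(P vs B) = 1
u_2(Q vs B) = 4
u_2(R vs B) = 0
u_2(S vs B) = 3
u_2(T vs B) = 4
max payoff 4 at {Q,T}

BR_2 = {Q,T}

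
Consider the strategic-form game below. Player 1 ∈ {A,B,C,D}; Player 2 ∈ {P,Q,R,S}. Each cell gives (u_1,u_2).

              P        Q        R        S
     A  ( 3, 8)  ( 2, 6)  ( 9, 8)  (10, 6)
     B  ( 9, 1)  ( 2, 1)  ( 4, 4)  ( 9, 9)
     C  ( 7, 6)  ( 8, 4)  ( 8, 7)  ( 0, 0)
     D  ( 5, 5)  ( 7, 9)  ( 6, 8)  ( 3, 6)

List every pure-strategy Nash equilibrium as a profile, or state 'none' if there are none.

(A,P): not NE [P1→B gives 9>3]
(A,Q): not NE [P1→C gives 8>2; P2→R gives 8>6]
(A,R): NE
(A,S): not NE [P2→R gives 8>6]
(B,P): not NE [P2→S gives 9>1]
(B,Q): not NE [P1→C gives 8>2; P2→S gives 9>1]
(B,R): not NE [P1→A gives 9>4; P2→S gives 9>4]
(B,S): not NE [P1→A gives 10>9]
(C,P): not NE [P1→B gives 9>7; P2→R gives 7>6]
(C,Q): not NE [P2→R gives 7>4]
(C,R): not NE [P1→A gives 9>8]
(C,S): not NE [P1→A gives 10>0; P2→R gives 7>0]
(D,P): not NE [P1→B gives 9>5; P2→Q gives 9>5]
(D,Q): not NE [P1→C gives 8>7]
(D,R): not NE [P1→A gives 9>6; P2→Q gives 9>8]
(D,S): not NE [P1→A gives 10>3; P2→Q gives 9>6]

NE set: (A,R)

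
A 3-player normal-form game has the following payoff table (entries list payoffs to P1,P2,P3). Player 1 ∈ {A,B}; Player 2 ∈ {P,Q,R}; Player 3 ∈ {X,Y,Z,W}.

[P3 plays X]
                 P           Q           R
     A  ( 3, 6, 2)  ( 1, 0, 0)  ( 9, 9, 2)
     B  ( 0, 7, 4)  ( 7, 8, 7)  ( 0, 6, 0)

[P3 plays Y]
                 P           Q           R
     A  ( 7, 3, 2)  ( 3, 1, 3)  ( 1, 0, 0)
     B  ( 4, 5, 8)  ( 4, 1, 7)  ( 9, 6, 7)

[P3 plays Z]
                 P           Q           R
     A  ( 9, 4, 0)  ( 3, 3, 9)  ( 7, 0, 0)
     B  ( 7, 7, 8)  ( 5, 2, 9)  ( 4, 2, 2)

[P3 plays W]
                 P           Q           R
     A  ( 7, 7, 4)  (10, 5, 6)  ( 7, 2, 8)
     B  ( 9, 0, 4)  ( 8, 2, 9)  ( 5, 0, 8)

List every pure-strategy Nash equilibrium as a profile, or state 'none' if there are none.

Equilibria: none

(A,P,X): not NE [P2→R gives 9>6; P3→W gives 4>2]
(A,P,Y): not NE [P3→W gives 4>2]
(A,P,Z): not NE [P3→W gives 4>0]
(A,P,W): not NE [P1→B gives 9>7]
(A,Q,X): not NE [P1→B gives 7>1; P2→R gives 9>0; P3→Z gives 9>0]
(A,Q,Y): not NE [P1→B gives 4>3; P2→P gives 3>1; P3→Z gives 9>3]
(A,Q,Z): not NE [P1→B gives 5>3; P2→P gives 4>3]
(A,Q,W): not NE [P2→P gives 7>5; P3→Z gives 9>6]
(A,R,X): not NE [P3→W gives 8>2]
(A,R,Y): not NE [P1→B gives 9>1; P2→P gives 3>0; P3→W gives 8>0]
(A,R,Z): not NE [P2→P gives 4>0; P3→W gives 8>0]
(A,R,W): not NE [P2→P gives 7>2]
(B,P,X): not NE [P1→A gives 3>0; P2→Q gives 8>7; P3→Z gives 8>4]
(B,P,Y): not NE [P1→A gives 7>4; P2→R gives 6>5]
(B,P,Z): not NE [P1→A gives 9>7]
(B,P,W): not NE [P2→Q gives 2>0; P3→Z gives 8>4]
(B,Q,X): not NE [P3→W gives 9>7]
(B,Q,Y): not NE [P2→R gives 6>1; P3→W gives 9>7]
(B,Q,Z): not NE [P2→P gives 7>2]
(B,Q,W): not NE [P1→A gives 10>8]
(B,R,X): not NE [P1→A gives 9>0; P2→Q gives 8>6; P3→W gives 8>0]
(B,R,Y): not NE [P3→W gives 8>7]
(B,R,Z): not NE [P1→A gives 7>4; P2→P gives 7>2; P3→W gives 8>2]
(B,R,W): not NE [P1→A gives 7>5; P2→Q gives 2>0]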